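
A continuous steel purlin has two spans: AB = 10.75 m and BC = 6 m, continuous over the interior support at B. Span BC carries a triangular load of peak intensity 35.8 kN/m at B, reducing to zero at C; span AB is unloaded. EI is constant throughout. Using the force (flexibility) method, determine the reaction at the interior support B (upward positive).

Take M_B as the redundant. Released structure: two simple spans AB and BC with a hinge at B.
End slopes at the hinge B, treating each span as simply supported:
  span BC: triangular load, peak 35.8: w₀L³/(45EI) = 171.8/EI
  relative rotation θ_0 = (0 + 171.8)/EI = 171.8/EI
A unit hogging moment at B produces rotation L₁/(3EI) + L₂/(3EI) = 5.583/EI.
Slope continuity at B: θ_0 = M_B·5.583/EI, so M_B = 171.8/5.583 = 30.78 kN·m (hogging).
Span AB, ΣM about A with M_B applied at B: R_B^{AB}·10.75 = 0 + 30.78, so R_B^{AB} = 2.863 kN and R_A = 0 − 2.863 = -2.863 kN.
Span BC, ΣM about C: R_B^{BC}·6 = 429.6 + 30.78, so R_B^{BC} = 76.73 kN and R_C = 107.4 − 76.73 = 30.67 kN.
R_B = 2.863 + 76.73 = 79.59 kN.

R_B = 79.59 kN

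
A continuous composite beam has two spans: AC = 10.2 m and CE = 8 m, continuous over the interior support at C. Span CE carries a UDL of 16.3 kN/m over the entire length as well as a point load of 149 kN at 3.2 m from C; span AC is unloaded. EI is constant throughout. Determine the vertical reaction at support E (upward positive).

Release continuity at C by inserting a hinge; the redundant is the internal moment M_C. The primary structure is two simply-supported spans AC and CE.
End slopes at the hinge C, treating each span as simply supported:
  span CE: UDL 16.3: wL³/(24EI) = 347.7/EI
  span CE: point load 149 at a = 3.2: Pab(L + b)/(6LEI) = 610.3/EI
  relative rotation θ_0 = (0 + 958)/EI = 958/EI
A unit hogging moment at C produces rotation L₁/(3EI) + L₂/(3EI) = 6.067/EI.
Slope continuity at C: θ_0 = M_C·6.067/EI, so M_C = 958/6.067 = 157.9 kN·m (hogging).
Span CE, ΣM about E: R_C^{CE}·8 = 1237 + 157.9, so R_C^{CE} = 174.3 kN and R_E = 279.4 − 174.3 = 105.1 kN.

R_E = 105.1 kN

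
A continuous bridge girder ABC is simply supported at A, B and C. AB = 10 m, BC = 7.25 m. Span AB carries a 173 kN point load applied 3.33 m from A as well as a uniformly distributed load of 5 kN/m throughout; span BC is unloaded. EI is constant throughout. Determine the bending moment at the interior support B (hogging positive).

Take M_B as the redundant. Released structure: two simple spans AB and BC with a hinge at B.
Discontinuity in slope at B on the released structure — sum the simple-span end rotations:
  span AB: point load 173 at a = 3.33: Pab(L + a)/(6LEI) = 853.7/EI
  span AB: UDL 5: wL³/(24EI) = 208.3/EI
  relative rotation θ_0 = (1062 + 0)/EI = 1062/EI
A unit hogging moment at B produces rotation L₁/(3EI) + L₂/(3EI) = 5.75/EI.
Slope continuity at B: θ_0 = M_B·5.75/EI, so M_B = 1062/5.75 = 184.7 kN·m (hogging).

M_B = 184.7 kN·m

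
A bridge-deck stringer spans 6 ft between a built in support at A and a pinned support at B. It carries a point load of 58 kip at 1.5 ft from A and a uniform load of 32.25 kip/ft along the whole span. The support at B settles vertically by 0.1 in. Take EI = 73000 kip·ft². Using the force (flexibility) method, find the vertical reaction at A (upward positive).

R_A = 182.4 kip

Choose R_B as the redundant. The primary structure is the cantilever fixed at A.
Deflection at B on the released cantilever, summing each load's contribution:
  point load 58 at a = 1.5: Pa²(3L − a)/(6EI) = 358.9/EI
  UDL 32.25: wL⁴/(8EI) = 5224/EI
  δ_0 = 5583/EI
Tip deflection under a unit load at B: L³/(3EI) = 72/EI.
With EI = 73000 kip·ft²: δ_0 = 0.076485 ft and δ_{BB} = 0.000986 ft/kip.
Compatibility — the beam at B must follow the support down by 0.008333 ft: δ_0 − R_B·δ_{BB} = 0.008333, so R_B = (0.076485 − 0.008333)/0.000986 = 69.1 kip.
Vertical equilibrium: R_A = ΣP − R_B = 251.5 − 69.1 = 182.4 kip.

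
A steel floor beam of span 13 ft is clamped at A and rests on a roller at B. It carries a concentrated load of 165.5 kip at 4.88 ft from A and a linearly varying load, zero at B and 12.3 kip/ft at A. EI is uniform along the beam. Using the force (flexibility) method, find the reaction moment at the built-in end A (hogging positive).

M_A = 548.4 kip·ft

Take the reaction at B as the redundant and release it; the primary structure is a cantilever fixed at A.
Primary-structure tip deflection at B by superposition:
  point load 165.5 at a = 4.88: Pa²(3L − a)/(6EI) = 22413/EI
  triangular load, peak 12.3 at the fixed end: w₀L⁴/(30EI) = 11710/EI
  δ_0 = 34123/EI
Tip deflection under a unit load at B: L³/(3EI) = 732.3/EI.
The prop prevents deflection at B: R_B = δ_0/δ_{BB} = 34123/732.3 = 46.59 kip.
Moment equilibrium about A: M_A = Σ(load moments about A) − R_B·L = 1154 − 46.59×13 = 548.4 kip·ft.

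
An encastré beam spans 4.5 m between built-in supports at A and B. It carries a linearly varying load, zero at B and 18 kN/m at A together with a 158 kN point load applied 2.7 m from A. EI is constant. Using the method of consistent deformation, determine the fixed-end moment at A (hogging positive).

M_A = 86.48 kN·m

Release both end moments; the primary structure is a simply-supported span AB with redundants M_A and M_B.
Simple-span end rotations at A and B under the given loads:
  at A: triangular load, peak 18: w₀L³/(45EI) = 36.45/EI
  at B: triangular load, peak 18: 7w₀L³/(360EI) = 31.89/EI
  at A: point load 158 at a = 2.7: Pab(L + b)/(6LEI) = 179.2/EI
  at B: point load 158 at a = 2.7: Pab(L + a)/(6LEI) = 204.8/EI
  θ_A0 = 215.6/EI,  θ_B0 = 236.7/EI
Flexibility coefficients: a unit moment at one end gives L/(3EI) there and L/(6EI) at the far end, so f₁₁ = f₂₂ = 1.5/EI and f₁₂ = f₂₁ = 0.75/EI.
Compatibility — zero rotation at each built-in end:
  1.5 M_A + 0.75 M_B = 215.6
  0.75 M_A + 1.5 M_B = 236.7
Solving the pair gives M_A = 86.48 kN·m and M_B = 114.5 kN·m (hogging).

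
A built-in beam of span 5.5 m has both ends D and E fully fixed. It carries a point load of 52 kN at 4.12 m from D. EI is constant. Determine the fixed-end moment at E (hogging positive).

Take the two fixed-end moments M_D, M_E as redundants; the released structure is the simple span DE.
Simple-span end rotations at D and E under the given loads:
  at D: point load 52 at a = 4.12: Pab(L + b)/(6LEI) = 61.64/EI
  at E: point load 52 at a = 4.12: Pab(L + a)/(6LEI) = 86.19/EI
  θ_D0 = 61.64/EI,  θ_E0 = 86.19/EI
Flexibility coefficients: a unit moment at one end gives L/(3EI) there and L/(6EI) at the far end, so f₁₁ = f₂₂ = 1.833/EI and f₁₂ = f₂₁ = 0.9167/EI.
Compatibility — zero rotation at each built-in end:
  1.833 M_D + 0.9167 M_E = 61.64
  0.9167 M_D + 1.833 M_E = 86.19
Solving the pair gives M_D = 13.49 kN·m and M_E = 40.27 kN·m (hogging).

M_E = 40.27 kN·m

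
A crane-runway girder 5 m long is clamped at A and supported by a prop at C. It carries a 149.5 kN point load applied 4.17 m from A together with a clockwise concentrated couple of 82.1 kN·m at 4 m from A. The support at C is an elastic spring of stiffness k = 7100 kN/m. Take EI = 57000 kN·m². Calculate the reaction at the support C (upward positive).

Release the roller at C. Primary structure: cantilever fixed at A.
Deflection at C on the released cantilever, summing each load's contribution:
  point load 149.5 at a = 4.17: Pa²(3L − a)/(6EI) = 4692/EI
  clockwise couple 82.1 at a = 4: M₀a(2L − a)/(2EI) = 985.2/EI
  δ_0 = 5678/EI
Tip deflection under a unit load at C: L³/(3EI) = 41.67/EI.
With EI = 57000 kN·m²: δ_0 = 0.099606 m and δ_{CC} = 0.000731 m/kN.
Compatibility — the spring shortens by R_C/k under the reaction it provides: δ_0 − R_C·δ_{CC} = R_C/k. With 1/k = 0.000141 m/kN, R_C = δ_0 / (δ_{CC} + 1/k) = 0.099606 / (0.000731 + 0.000141) = 114.2 kN.

R_C = 114.2 kN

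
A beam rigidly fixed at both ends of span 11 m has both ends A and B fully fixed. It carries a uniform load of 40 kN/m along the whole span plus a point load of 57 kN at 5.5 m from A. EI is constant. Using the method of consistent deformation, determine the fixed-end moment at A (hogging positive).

M_A = 481.7 kN·m

Release both end moments; the primary structure is a simply-supported span AB with redundants M_A and M_B.
End rotations of the released simple span under the applied load (×1/EI):
  at A: UDL 40: wL³/(24EI) = 2218/EI
  at B: UDL 40: wL³/(24EI) = 2218/EI
  at A: point load 57 at a = 5.5: Pab(L + b)/(6LEI) = 431.1/EI
  at B: point load 57 at a = 5.5: Pab(L + a)/(6LEI) = 431.1/EI
  θ_A0 = 2649/EI,  θ_B0 = 2649/EI
Flexibility coefficients: a unit moment at one end gives L/(3EI) there and L/(6EI) at the far end, so f₁₁ = f₂₂ = 3.667/EI and f₁₂ = f₂₁ = 1.833/EI.
Compatibility — zero rotation at each built-in end:
  3.667 M_A + 1.833 M_B = 2649
  1.833 M_A + 3.667 M_B = 2649
Solving the pair gives M_A = 481.7 kN·m and M_B = 481.7 kN·m (hogging).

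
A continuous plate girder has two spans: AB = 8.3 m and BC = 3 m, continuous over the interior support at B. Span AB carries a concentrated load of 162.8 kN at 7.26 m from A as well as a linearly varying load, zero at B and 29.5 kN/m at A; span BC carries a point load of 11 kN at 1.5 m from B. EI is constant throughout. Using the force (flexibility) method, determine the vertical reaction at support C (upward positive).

R_C = -58.06 kN

Insert a hinge at B; M_B is the redundant, and each span becomes simply supported.
Rotations at B on the released spans (each span's end-slope, ×1/EI):
  span AB: point load 162.8 at a = 7.26: Pab(L + a)/(6LEI) = 384.1/EI
  span AB: triangular load, peak 29.5: 7w₀L³/(360EI) = 328/EI
  span BC: point load 11 at a = 1.5: Pab(L + b)/(6LEI) = 6.188/EI
  relative rotation θ_0 = (712 + 6.188)/EI = 718.2/EI
A unit hogging moment at B produces rotation L₁/(3EI) + L₂/(3EI) = 3.767/EI.
Slope continuity at B: θ_0 = M_B·3.767/EI, so M_B = 718.2/3.767 = 190.7 kN·m (hogging).
Span BC, ΣM about C: R_B^{BC}·3 = 16.5 + 190.7, so R_B^{BC} = 69.06 kN and R_C = 11 − 69.06 = -58.06 kN.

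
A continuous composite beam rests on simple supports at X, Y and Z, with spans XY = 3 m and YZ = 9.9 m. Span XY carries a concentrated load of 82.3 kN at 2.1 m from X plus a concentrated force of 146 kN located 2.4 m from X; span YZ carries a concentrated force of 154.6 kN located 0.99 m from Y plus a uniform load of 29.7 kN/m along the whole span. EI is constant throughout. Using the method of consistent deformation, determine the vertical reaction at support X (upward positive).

Take M_Y as the redundant. Released structure: two simple spans XY and YZ with a hinge at Y.
Discontinuity in slope at Y on the released structure — sum the simple-span end rotations:
  span XY: point load 82.3 at a = 2.1: Pab(L + a)/(6LEI) = 44.07/EI
  span XY: point load 146 at a = 2.4: Pab(L + a)/(6LEI) = 63.07/EI
  span YZ: point load 154.6 at a = 0.99: Pab(L + b)/(6LEI) = 431.8/EI
  span YZ: UDL 29.7: wL³/(24EI) = 1201/EI
  relative rotation θ_0 = (107.1 + 1633)/EI = 1740/EI
A unit hogging moment at Y produces rotation L₁/(3EI) + L₂/(3EI) = 4.3/EI.
Compatibility: M_Y·(L₁+L₂)/(3EI) = θ_0, giving M_Y = 404.6 kN·m (hogging).
Span XY, ΣM about X with M_Y applied at Y: R_Y^{XY}·3 = 523.2 + 404.6, so R_Y^{XY} = 309.3 kN and R_X = 228.3 − 309.3 = -80.97 kN.

R_X = -80.97 kN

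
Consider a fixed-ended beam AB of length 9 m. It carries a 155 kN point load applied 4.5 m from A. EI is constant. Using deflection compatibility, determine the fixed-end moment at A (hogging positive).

Release both end moments; the primary structure is a simply-supported span AB with redundants M_A and M_B.
On the primary (simply-supported) span, the end slopes from the loading are:
  at A: point load 155 at a = 4.5: Pab(L + b)/(6LEI) = 784.7/EI
  at B: point load 155 at a = 4.5: Pab(L + a)/(6LEI) = 784.7/EI
  θ_A0 = 784.7/EI,  θ_B0 = 784.7/EI
Flexibility coefficients: a unit moment at one end gives L/(3EI) there and L/(6EI) at the far end, so f₁₁ = f₂₂ = 3/EI and f₁₂ = f₂₁ = 1.5/EI.
Compatibility — zero rotation at each built-in end:
  3 M_A + 1.5 M_B = 784.7
  1.5 M_A + 3 M_B = 784.7
Solving the pair gives M_A = 174.4 kN·m and M_B = 174.4 kN·m (hogging).

M_A = 174.4 kN·m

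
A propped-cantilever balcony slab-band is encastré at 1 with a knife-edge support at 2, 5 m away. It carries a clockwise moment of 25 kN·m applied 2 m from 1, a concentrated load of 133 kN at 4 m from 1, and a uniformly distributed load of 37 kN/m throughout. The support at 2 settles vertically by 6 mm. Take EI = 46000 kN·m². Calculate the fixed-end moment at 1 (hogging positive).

Release the roller at 2. Primary structure: cantilever fixed at 1.
Downward deflection at the released point 2 due to the loads:
  clockwise couple 25 at a = 2: M₀a(2L − a)/(2EI) = 200/EI
  point load 133 at a = 4: Pa²(3L − a)/(6EI) = 3901/EI
  UDL 37: wL⁴/(8EI) = 2891/EI
  δ_0 = 6992/EI
Tip deflection under a unit load at 2: L³/(3EI) = 41.67/EI.
With EI = 46000 kN·m²: δ_0 = 0.152 m and δ_{22} = 0.000906 m/kN.
Compatibility — the beam at 2 must follow the support down by 0.006 m: δ_0 − R_2·δ_{22} = 0.006, so R_2 = (0.152 − 0.006)/0.000906 = 161.2 kN.
Moment equilibrium about 1: M_1 = Σ(load moments about 1) − R_2·L = 1020 − 161.2×5 = 213.6 kN·m.

M_1 = 213.6 kN·m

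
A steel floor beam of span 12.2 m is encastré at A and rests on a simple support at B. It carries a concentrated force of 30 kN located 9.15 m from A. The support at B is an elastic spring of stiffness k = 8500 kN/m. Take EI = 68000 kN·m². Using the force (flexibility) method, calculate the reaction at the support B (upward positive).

Remove the prop at B; the released (primary) structure is a cantilever built in at A.
Downward deflection at the released point B due to the loads:
  point load 30 at a = 9.15: Pa²(3L − a)/(6EI) = 11491/EI
Tip deflection under a unit load at B: L³/(3EI) = 605.3/EI.
With EI = 68000 kN·m²: δ_0 = 0.16898 m and δ_{BB} = 0.008901 m/kN.
Compatibility — the spring shortens by R_B/k under the reaction it provides: δ_0 − R_B·δ_{BB} = R_B/k. With 1/k = 0.000118 m/kN, R_B = δ_0 / (δ_{BB} + 1/k) = 0.16898 / (0.008901 + 0.000118) = 18.74 kN.

R_B = 18.74 kN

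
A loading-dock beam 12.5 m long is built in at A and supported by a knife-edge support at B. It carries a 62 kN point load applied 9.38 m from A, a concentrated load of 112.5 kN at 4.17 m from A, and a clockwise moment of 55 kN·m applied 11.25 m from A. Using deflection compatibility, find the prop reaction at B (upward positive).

Choose R_B as the redundant. The primary structure is the cantilever fixed at A.
Deflection at B on the released cantilever, summing each load's contribution:
  point load 62 at a = 9.38: Pa²(3L − a)/(6EI) = 25566/EI
  point load 112.5 at a = 4.17: Pa²(3L − a)/(6EI) = 10867/EI
  clockwise couple 55 at a = 11.25: M₀a(2L − a)/(2EI) = 4254/EI
  δ_0 = 40687/EI
Flexibility coefficient — unit upward force at B: δ_{BB} = L³/(3EI) = 651/EI.
Compatibility at B: δ_0 − R_B·δ_{BB} = 0, so R_B = 40687/651 = 62.49 kN.

R_B = 62.49 kN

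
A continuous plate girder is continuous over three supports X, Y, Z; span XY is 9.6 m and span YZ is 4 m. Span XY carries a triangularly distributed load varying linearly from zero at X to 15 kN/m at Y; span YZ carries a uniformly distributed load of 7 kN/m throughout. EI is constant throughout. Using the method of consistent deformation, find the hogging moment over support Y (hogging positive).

M_Y = 69.17 kN·m

Release continuity at Y by inserting a hinge; the redundant is the internal moment M_Y. The primary structure is two simply-supported spans XY and YZ.
Rotations at Y on the released spans (each span's end-slope, ×1/EI):
  span XY: triangular load, peak 15: w₀L³/(45EI) = 294.9/EI
  span YZ: UDL 7: wL³/(24EI) = 18.67/EI
  relative rotation θ_0 = (294.9 + 18.67)/EI = 313.6/EI
A unit hogging moment at Y produces rotation L₁/(3EI) + L₂/(3EI) = 4.533/EI.
Slope continuity at Y: θ_0 = M_Y·4.533/EI, so M_Y = 313.6/4.533 = 69.17 kN·m (hogging).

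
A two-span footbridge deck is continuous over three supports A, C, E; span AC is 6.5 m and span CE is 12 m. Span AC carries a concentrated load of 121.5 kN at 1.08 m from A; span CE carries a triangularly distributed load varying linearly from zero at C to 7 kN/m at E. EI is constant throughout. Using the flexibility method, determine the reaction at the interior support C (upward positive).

R_C = 48.55 kN

Insert a hinge at C; M_C is the redundant, and each span becomes simply supported.
Rotations at C on the released spans (each span's end-slope, ×1/EI):
  span AC: point load 121.5 at a = 1.08: Pab(L + a)/(6LEI) = 138.2/EI
  span CE: triangular load, peak 7: 7w₀L³/(360EI) = 235.2/EI
  relative rotation θ_0 = (138.2 + 235.2)/EI = 373.4/EI
A unit hogging moment at C produces rotation L₁/(3EI) + L₂/(3EI) = 6.167/EI.
Compatibility: M_C·(L₁+L₂)/(3EI) = θ_0, giving M_C = 60.56 kN·m (hogging).
Span AC, ΣM about A with M_C applied at C: R_C^{AC}·6.5 = 131.2 + 60.56, so R_C^{AC} = 29.5 kN and R_A = 121.5 − 29.5 = 92 kN.
Span CE, ΣM about E: R_C^{CE}·12 = 168 + 60.56, so R_C^{CE} = 19.05 kN and R_E = 42 − 19.05 = 22.95 kN.
R_C = 29.5 + 19.05 = 48.55 kN.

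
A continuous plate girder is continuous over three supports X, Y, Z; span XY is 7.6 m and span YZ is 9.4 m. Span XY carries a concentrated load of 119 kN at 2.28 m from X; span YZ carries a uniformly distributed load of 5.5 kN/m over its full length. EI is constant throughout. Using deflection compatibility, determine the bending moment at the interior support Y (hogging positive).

Insert a hinge at Y; M_Y is the redundant, and each span becomes simply supported.
Rotations at Y on the released spans (each span's end-slope, ×1/EI):
  span XY: point load 119 at a = 2.28: Pab(L + a)/(6LEI) = 312.7/EI
  span YZ: UDL 5.5: wL³/(24EI) = 190.3/EI
  relative rotation θ_0 = (312.7 + 190.3)/EI = 503.1/EI
A unit hogging moment at Y produces rotation L₁/(3EI) + L₂/(3EI) = 5.667/EI.
Compatibility: M_Y·(L₁+L₂)/(3EI) = θ_0, giving M_Y = 88.78 kN·m (hogging).

M_Y = 88.78 kN·m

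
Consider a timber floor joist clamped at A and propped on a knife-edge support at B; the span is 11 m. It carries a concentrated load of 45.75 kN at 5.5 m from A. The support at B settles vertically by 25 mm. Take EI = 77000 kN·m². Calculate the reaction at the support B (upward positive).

Remove the prop at B; the released (primary) structure is a cantilever built in at A.
Primary-structure tip deflection at B by superposition:
  point load 45.75 at a = 5.5: Pa²(3L − a)/(6EI) = 6343/EI
Flexibility coefficient — unit upward force at B: δ_{BB} = L³/(3EI) = 443.7/EI.
With EI = 77000 kN·m²: δ_0 = 0.082377 m and δ_{BB} = 0.005762 m/kN.
Compatibility — the beam at B must follow the support down by 0.025 m: δ_0 − R_B·δ_{BB} = 0.025, so R_B = (0.082377 − 0.025)/0.005762 = 9.958 kN.

R_B = 9.958 kN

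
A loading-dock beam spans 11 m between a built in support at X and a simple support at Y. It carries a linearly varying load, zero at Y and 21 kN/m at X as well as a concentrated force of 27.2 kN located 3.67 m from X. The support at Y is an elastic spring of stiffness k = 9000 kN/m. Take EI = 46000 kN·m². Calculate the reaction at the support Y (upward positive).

Take the reaction at Y as the redundant and release it; the primary structure is a cantilever fixed at X.
Primary-structure tip deflection at Y by superposition:
  triangular load, peak 21 at the fixed end: w₀L⁴/(30EI) = 10249/EI
  point load 27.2 at a = 3.67: Pa²(3L − a)/(6EI) = 1791/EI
  δ_0 = 12040/EI
Tip deflection under a unit load at Y: L³/(3EI) = 443.7/EI.
With EI = 46000 kN·m²: δ_0 = 0.26173 m and δ_{YY} = 0.009645 m/kN.
Compatibility — the spring shortens by R_Y/k under the reaction it provides: δ_0 − R_Y·δ_{YY} = R_Y/k. With 1/k = 0.000111 m/kN, R_Y = δ_0 / (δ_{YY} + 1/k) = 0.26173 / (0.009645 + 0.000111) = 26.83 kN.

R_Y = 26.83 kN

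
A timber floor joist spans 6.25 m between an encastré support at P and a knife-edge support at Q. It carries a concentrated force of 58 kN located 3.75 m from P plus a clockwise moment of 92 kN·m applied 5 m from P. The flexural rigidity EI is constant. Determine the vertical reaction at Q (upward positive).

R_Q = 46.25 kN

Remove the prop at Q; the released (primary) structure is a cantilever built in at P.
Free-end deflection of the primary structure under the applied loading (downward +):
  point load 58 at a = 3.75: Pa²(3L − a)/(6EI) = 2039/EI
  clockwise couple 92 at a = 5: M₀a(2L − a)/(2EI) = 1725/EI
  δ_0 = 3764/EI
Tip deflection under a unit load at Q: L³/(3EI) = 81.38/EI.
Compatibility at Q: δ_0 − R_Q·δ_{QQ} = 0, so R_Q = 3764/81.38 = 46.25 kN.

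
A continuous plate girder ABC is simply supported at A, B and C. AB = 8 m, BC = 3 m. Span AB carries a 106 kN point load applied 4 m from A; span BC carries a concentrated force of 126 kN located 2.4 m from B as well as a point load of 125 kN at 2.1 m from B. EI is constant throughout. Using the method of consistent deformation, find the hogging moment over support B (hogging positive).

Insert a hinge at B; M_B is the redundant, and each span becomes simply supported.
Discontinuity in slope at B on the released structure — sum the simple-span end rotations:
  span AB: point load 106 at a = 4: Pab(L + a)/(6LEI) = 424/EI
  span BC: point load 126 at a = 2.4: Pab(L + b)/(6LEI) = 36.29/EI
  span BC: point load 125 at a = 2.1: Pab(L + b)/(6LEI) = 51.19/EI
  relative rotation θ_0 = (424 + 87.48)/EI = 511.5/EI
A unit hogging moment at B produces rotation L₁/(3EI) + L₂/(3EI) = 3.667/EI.
Compatibility: M_B·(L₁+L₂)/(3EI) = θ_0, giving M_B = 139.5 kN·m (hogging).

M_B = 139.5 kN·m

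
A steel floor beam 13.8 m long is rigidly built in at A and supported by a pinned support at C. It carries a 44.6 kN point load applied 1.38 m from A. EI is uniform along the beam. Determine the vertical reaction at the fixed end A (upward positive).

Release the roller at C. Primary structure: cantilever fixed at A.
Primary-structure tip deflection at C by superposition:
  point load 44.6 at a = 1.38: Pa²(3L − a)/(6EI) = 566.5/EI
Flexibility coefficient — unit upward force at C: δ_{CC} = L³/(3EI) = 876/EI.
Compatibility at C: δ_0 − R_C·δ_{CC} = 0, so R_C = 566.5/876 = 0.6467 kN.
Vertical equilibrium: R_A = ΣP − R_C = 44.6 − 0.6467 = 43.95 kN.

R_A = 43.95 kN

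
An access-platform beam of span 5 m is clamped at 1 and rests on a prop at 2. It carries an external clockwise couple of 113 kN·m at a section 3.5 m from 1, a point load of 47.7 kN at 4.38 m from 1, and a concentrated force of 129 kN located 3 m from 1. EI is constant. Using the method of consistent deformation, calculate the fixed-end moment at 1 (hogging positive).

Choose R_2 as the redundant. The primary structure is the cantilever fixed at 1.
Downward deflection at the released point 2 due to the loads:
  clockwise couple 113 at a = 3.5: M₀a(2L − a)/(2EI) = 1285/EI
  point load 47.7 at a = 4.38: Pa²(3L − a)/(6EI) = 1620/EI
  point load 129 at a = 3: Pa²(3L − a)/(6EI) = 2322/EI
  δ_0 = 5227/EI
Flexibility coefficient — unit upward force at 2: δ_{22} = L³/(3EI) = 41.67/EI.
Compatibility at 2: δ_0 − R_2·δ_{22} = 0, so R_2 = 5227/41.67 = 125.5 kN.
Moment equilibrium about 1: M_1 = Σ(load moments about 1) − R_2·L = 708.9 − 125.5×5 = 81.67 kN·m.

M_1 = 81.67 kN·m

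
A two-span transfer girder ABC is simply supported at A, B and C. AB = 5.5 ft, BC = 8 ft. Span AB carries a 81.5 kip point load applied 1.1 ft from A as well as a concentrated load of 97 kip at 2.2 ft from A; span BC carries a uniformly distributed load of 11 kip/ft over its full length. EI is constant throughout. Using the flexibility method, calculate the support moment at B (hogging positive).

M_B = 106.2 kip·ft

Take M_B as the redundant. Released structure: two simple spans AB and BC with a hinge at B.
Rotations at B on the released spans (each span's end-slope, ×1/EI):
  span AB: point load 81.5 at a = 1.1: Pab(L + a)/(6LEI) = 78.89/EI
  span AB: point load 97 at a = 2.2: Pab(L + a)/(6LEI) = 164.3/EI
  span BC: UDL 11: wL³/(24EI) = 234.7/EI
  relative rotation θ_0 = (243.2 + 234.7)/EI = 477.9/EI
A unit hogging moment at B produces rotation L₁/(3EI) + L₂/(3EI) = 4.5/EI.
Slope continuity at B: θ_0 = M_B·4.5/EI, so M_B = 477.9/4.5 = 106.2 kip·ft (hogging).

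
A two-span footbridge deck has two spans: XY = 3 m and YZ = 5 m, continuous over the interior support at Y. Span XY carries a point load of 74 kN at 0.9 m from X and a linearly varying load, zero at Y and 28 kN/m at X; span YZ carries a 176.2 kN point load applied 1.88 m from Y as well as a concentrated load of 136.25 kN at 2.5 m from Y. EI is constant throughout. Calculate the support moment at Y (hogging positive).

M_Y = 201.6 kN·m

Insert a hinge at Y; M_Y is the redundant, and each span becomes simply supported.
Discontinuity in slope at Y on the released structure — sum the simple-span end rotations:
  span XY: point load 74 at a = 0.9: Pab(L + a)/(6LEI) = 30.3/EI
  span XY: triangular load, peak 28: 7w₀L³/(360EI) = 14.7/EI
  span YZ: point load 176.2 at a = 1.88: Pab(L + b)/(6LEI) = 279.7/EI
  span YZ: point load 136.25 at a = 2.5: Pab(L + b)/(6LEI) = 212.9/EI
  relative rotation θ_0 = (45 + 492.6)/EI = 537.6/EI
A unit hogging moment at Y produces rotation L₁/(3EI) + L₂/(3EI) = 2.667/EI.
Slope continuity at Y: θ_0 = M_Y·2.667/EI, so M_Y = 537.6/2.667 = 201.6 kN·m (hogging).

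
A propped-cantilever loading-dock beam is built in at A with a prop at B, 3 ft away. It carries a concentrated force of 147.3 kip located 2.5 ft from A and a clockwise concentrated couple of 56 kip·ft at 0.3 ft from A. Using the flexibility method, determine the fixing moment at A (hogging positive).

M_A = 75.84 kip·ft

Remove the prop at B; the released (primary) structure is a cantilever built in at A.
Free-end deflection of the primary structure under the applied loading (downward +):
  point load 147.3 at a = 2.5: Pa²(3L − a)/(6EI) = 997.3/EI
  clockwise couple 56 at a = 0.3: M₀a(2L − a)/(2EI) = 47.88/EI
  δ_0 = 1045/EI
Tip deflection under a unit load at B: L³/(3EI) = 9/EI.
Compatibility at B: δ_0 − R_B·δ_{BB} = 0, so R_B = 1045/9 = 116.1 kip.
Moment equilibrium about A: M_A = Σ(load moments about A) − R_B·L = 424.2 − 116.1×3 = 75.84 kip·ft.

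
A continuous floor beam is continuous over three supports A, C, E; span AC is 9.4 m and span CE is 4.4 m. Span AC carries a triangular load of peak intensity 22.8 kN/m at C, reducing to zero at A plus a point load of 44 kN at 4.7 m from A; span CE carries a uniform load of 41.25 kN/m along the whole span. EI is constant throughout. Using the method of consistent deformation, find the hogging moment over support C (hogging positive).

M_C = 176.1 kN·m

Take M_C as the redundant. Released structure: two simple spans AC and CE with a hinge at C.
Discontinuity in slope at C on the released structure — sum the simple-span end rotations:
  span AC: triangular load, peak 22.8: w₀L³/(45EI) = 420.8/EI
  span AC: point load 44 at a = 4.7: Pab(L + a)/(6LEI) = 243/EI
  span CE: UDL 41.25: wL³/(24EI) = 146.4/EI
  relative rotation θ_0 = (663.8 + 146.4)/EI = 810.2/EI
A unit hogging moment at C produces rotation L₁/(3EI) + L₂/(3EI) = 4.6/EI.
Slope continuity at C: θ_0 = M_C·4.6/EI, so M_C = 810.2/4.6 = 176.1 kN·m (hogging).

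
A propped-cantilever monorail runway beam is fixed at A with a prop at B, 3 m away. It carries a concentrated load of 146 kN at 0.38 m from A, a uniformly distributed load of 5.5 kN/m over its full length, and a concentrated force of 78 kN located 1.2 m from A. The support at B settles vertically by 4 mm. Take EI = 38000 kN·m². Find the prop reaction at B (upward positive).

R_B = 8.888 kN

Choose R_B as the redundant. The primary structure is the cantilever fixed at A.
Downward deflection at the released point B due to the loads:
  point load 146 at a = 0.38: Pa²(3L − a)/(6EI) = 30.29/EI
  UDL 5.5: wL⁴/(8EI) = 55.69/EI
  point load 78 at a = 1.2: Pa²(3L − a)/(6EI) = 146/EI
  δ_0 = 232/EI
Tip deflection under a unit load at B: L³/(3EI) = 9/EI.
With EI = 38000 kN·m²: δ_0 = 0.006105 m and δ_{BB} = 0.000237 m/kN.
Compatibility — the beam at B must follow the support down by 0.004 m: δ_0 − R_B·δ_{BB} = 0.004, so R_B = (0.006105 − 0.004)/0.000237 = 8.888 kN.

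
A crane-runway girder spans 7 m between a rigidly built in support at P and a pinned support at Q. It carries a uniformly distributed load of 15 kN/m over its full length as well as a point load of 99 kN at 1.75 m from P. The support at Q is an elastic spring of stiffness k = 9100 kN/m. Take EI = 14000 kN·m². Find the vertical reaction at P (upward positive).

R_P = 156.8 kN

Choose R_Q as the redundant. The primary structure is the cantilever fixed at P.
Free-end deflection of the primary structure under the applied loading (downward +):
  UDL 15: wL⁴/(8EI) = 4502/EI
  point load 99 at a = 1.75: Pa²(3L − a)/(6EI) = 972.7/EI
  δ_0 = 5475/EI
Flexibility coefficient — unit upward force at Q: δ_{QQ} = L³/(3EI) = 114.3/EI.
With EI = 14000 kN·m²: δ_0 = 0.39104 m and δ_{QQ} = 0.008167 m/kN.
Compatibility — the spring shortens by R_Q/k under the reaction it provides: δ_0 − R_Q·δ_{QQ} = R_Q/k. With 1/k = 0.00011 m/kN, R_Q = δ_0 / (δ_{QQ} + 1/k) = 0.39104 / (0.008167 + 0.00011) = 47.25 kN.
Vertical equilibrium: R_P = ΣP − R_Q = 204 − 47.25 = 156.8 kN.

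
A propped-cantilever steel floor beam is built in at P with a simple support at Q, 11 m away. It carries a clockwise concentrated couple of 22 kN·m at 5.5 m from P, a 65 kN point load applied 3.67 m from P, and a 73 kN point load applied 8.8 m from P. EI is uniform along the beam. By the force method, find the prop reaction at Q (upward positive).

Take the reaction at Q as the redundant and release it; the primary structure is a cantilever fixed at P.
Deflection at Q on the released cantilever, summing each load's contribution:
  clockwise couple 22 at a = 5.5: M₀a(2L − a)/(2EI) = 998.2/EI
  point load 65 at a = 3.67: Pa²(3L − a)/(6EI) = 4280/EI
  point load 73 at a = 8.8: Pa²(3L − a)/(6EI) = 22801/EI
  δ_0 = 28079/EI
Tip deflection under a unit load at Q: L³/(3EI) = 443.7/EI.
The prop prevents deflection at Q: R_Q = δ_0/δ_{QQ} = 28079/443.7 = 63.29 kN.

R_Q = 63.29 kN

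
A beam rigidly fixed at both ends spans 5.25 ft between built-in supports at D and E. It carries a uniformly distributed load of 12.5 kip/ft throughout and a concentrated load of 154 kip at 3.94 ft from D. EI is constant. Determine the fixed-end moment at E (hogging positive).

Take the two fixed-end moments M_D, M_E as redundants; the released structure is the simple span DE.
Simple-span end rotations at D and E under the given loads:
  at D: UDL 12.5: wL³/(24EI) = 75.37/EI
  at E: UDL 12.5: wL³/(24EI) = 75.37/EI
  at D: point load 154 at a = 3.94: Pab(L + b)/(6LEI) = 165.5/EI
  at E: point load 154 at a = 3.94: Pab(L + a)/(6LEI) = 231.9/EI
  θ_D0 = 240.9/EI,  θ_E0 = 307.3/EI
Flexibility coefficients: a unit moment at one end gives L/(3EI) there and L/(6EI) at the far end, so f₁₁ = f₂₂ = 1.75/EI and f₁₂ = f₂₁ = 0.875/EI.
Compatibility — zero rotation at each built-in end:
  1.75 M_D + 0.875 M_E = 240.9
  0.875 M_D + 1.75 M_E = 307.3
Solving the pair gives M_D = 66.49 kip·ft and M_E = 142.3 kip·ft (hogging).

M_E = 142.3 kip·ft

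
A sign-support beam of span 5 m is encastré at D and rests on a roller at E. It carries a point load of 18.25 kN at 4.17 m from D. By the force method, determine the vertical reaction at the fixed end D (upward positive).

Take the reaction at E as the redundant and release it; the primary structure is a cantilever fixed at D.
Primary-structure tip deflection at E by superposition:
  point load 18.25 at a = 4.17: Pa²(3L − a)/(6EI) = 572.8/EI
Tip deflection under a unit load at E: L³/(3EI) = 41.67/EI.
Compatibility at E: δ_0 − R_E·δ_{EE} = 0, so R_E = 572.8/41.67 = 13.75 kN.
Vertical equilibrium: R_D = ΣP − R_E = 18.25 − 13.75 = 4.503 kN.

R_D = 4.503 kN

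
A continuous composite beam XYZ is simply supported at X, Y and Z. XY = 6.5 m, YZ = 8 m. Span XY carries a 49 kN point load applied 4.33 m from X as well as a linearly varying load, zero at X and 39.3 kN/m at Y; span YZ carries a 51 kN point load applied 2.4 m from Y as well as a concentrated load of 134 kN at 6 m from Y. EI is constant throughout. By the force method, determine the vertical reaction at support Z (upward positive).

R_Z = 92.6 kN

Release continuity at Y by inserting a hinge; the redundant is the internal moment M_Y. The primary structure is two simply-supported spans XY and YZ.
Rotations at Y on the released spans (each span's end-slope, ×1/EI):
  span XY: point load 49 at a = 4.33: Pab(L + a)/(6LEI) = 127.9/EI
  span XY: triangular load, peak 39.3: w₀L³/(45EI) = 239.8/EI
  span YZ: point load 51 at a = 2.4: Pab(L + b)/(6LEI) = 194.2/EI
  span YZ: point load 134 at a = 6: Pab(L + b)/(6LEI) = 335/EI
  relative rotation θ_0 = (367.7 + 529.2)/EI = 896.9/EI
A unit hogging moment at Y produces rotation L₁/(3EI) + L₂/(3EI) = 4.833/EI.
Slope continuity at Y: θ_0 = M_Y·4.833/EI, so M_Y = 896.9/4.833 = 185.6 kN·m (hogging).
Span YZ, ΣM about Z: R_Y^{YZ}·8 = 553.6 + 185.6, so R_Y^{YZ} = 92.4 kN and R_Z = 185 − 92.4 = 92.6 kN.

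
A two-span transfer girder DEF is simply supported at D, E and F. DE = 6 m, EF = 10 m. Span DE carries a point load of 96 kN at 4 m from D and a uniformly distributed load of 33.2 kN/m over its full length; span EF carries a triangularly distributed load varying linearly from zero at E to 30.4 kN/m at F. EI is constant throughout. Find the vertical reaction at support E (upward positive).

Insert a hinge at E; M_E is the redundant, and each span becomes simply supported.
Discontinuity in slope at E on the released structure — sum the simple-span end rotations:
  span DE: point load 96 at a = 4: Pab(L + a)/(6LEI) = 213.3/EI
  span DE: UDL 33.2: wL³/(24EI) = 298.8/EI
  span EF: triangular load, peak 30.4: 7w₀L³/(360EI) = 591.1/EI
  relative rotation θ_0 = (512.1 + 591.1)/EI = 1103/EI
A unit hogging moment at E produces rotation L₁/(3EI) + L₂/(3EI) = 5.333/EI.
Slope continuity at E: θ_0 = M_E·5.333/EI, so M_E = 1103/5.333 = 206.9 kN·m (hogging).
Span DE, ΣM about D with M_E applied at E: R_E^{DE}·6 = 981.6 + 206.9, so R_E^{DE} = 198.1 kN and R_D = 295.2 − 198.1 = 97.12 kN.
Span EF, ΣM about F: R_E^{EF}·10 = 506.7 + 206.9, so R_E^{EF} = 71.35 kN and R_F = 152 − 71.35 = 80.65 kN.
R_E = 198.1 + 71.35 = 269.4 kN.

R_E = 269.4 kN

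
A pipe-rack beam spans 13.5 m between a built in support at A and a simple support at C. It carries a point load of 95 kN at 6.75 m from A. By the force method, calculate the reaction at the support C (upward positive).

Choose R_C as the redundant. The primary structure is the cantilever fixed at A.
Downward deflection at the released point C due to the loads:
  point load 95 at a = 6.75: Pa²(3L − a)/(6EI) = 24347/EI
Tip deflection under a unit load at C: L³/(3EI) = 820.1/EI.
The prop prevents deflection at C: R_C = δ_0/δ_{CC} = 24347/820.1 = 29.69 kN.

R_C = 29.69 kN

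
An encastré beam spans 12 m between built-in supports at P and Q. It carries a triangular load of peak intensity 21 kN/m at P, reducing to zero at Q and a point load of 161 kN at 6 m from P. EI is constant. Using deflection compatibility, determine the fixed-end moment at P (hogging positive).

M_P = 392.7 kN·m

Take the two fixed-end moments M_P, M_Q as redundants; the released structure is the simple span PQ.
On the primary (simply-supported) span, the end slopes from the loading are:
  at P: triangular load, peak 21: w₀L³/(45EI) = 806.4/EI
  at Q: triangular load, peak 21: 7w₀L³/(360EI) = 705.6/EI
  at P: point load 161 at a = 6: Pab(L + b)/(6LEI) = 1449/EI
  at Q: point load 161 at a = 6: Pab(L + a)/(6LEI) = 1449/EI
  θ_P0 = 2255/EI,  θ_Q0 = 2155/EI
Flexibility coefficients: a unit moment at one end gives L/(3EI) there and L/(6EI) at the far end, so f₁₁ = f₂₂ = 4/EI and f₁₂ = f₂₁ = 2/EI.
Compatibility — zero rotation at each built-in end:
  4 M_P + 2 M_Q = 2255
  2 M_P + 4 M_Q = 2155
Solving the pair gives M_P = 392.7 kN·m and M_Q = 342.3 kN·m (hogging).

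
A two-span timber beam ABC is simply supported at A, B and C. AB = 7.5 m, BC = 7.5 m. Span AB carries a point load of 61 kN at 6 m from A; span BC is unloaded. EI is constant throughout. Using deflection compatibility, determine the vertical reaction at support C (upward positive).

Release continuity at B by inserting a hinge; the redundant is the internal moment M_B. The primary structure is two simply-supported spans AB and BC.
Discontinuity in slope at B on the released structure — sum the simple-span end rotations:
  span AB: point load 61 at a = 6: Pab(L + a)/(6LEI) = 164.7/EI
  relative rotation θ_0 = (164.7 + 0)/EI = 164.7/EI
A unit hogging moment at B produces rotation L₁/(3EI) + L₂/(3EI) = 5/EI.
Slope continuity at B: θ_0 = M_B·5/EI, so M_B = 164.7/5 = 32.94 kN·m (hogging).
Span BC, ΣM about C: R_B^{BC}·7.5 = 0 + 32.94, so R_B^{BC} = 4.392 kN and R_C = 0 − 4.392 = -4.392 kN.

R_C = -4.392 kN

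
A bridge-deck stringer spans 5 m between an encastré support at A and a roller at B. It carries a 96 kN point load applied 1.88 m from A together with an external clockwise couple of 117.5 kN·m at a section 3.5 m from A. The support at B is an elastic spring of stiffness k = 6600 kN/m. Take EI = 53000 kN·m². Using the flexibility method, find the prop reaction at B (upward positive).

R_B = 41.82 kN

Take the reaction at B as the redundant and release it; the primary structure is a cantilever fixed at A.
Downward deflection at the released point B due to the loads:
  point load 96 at a = 1.88: Pa²(3L − a)/(6EI) = 741.9/EI
  clockwise couple 117.5 at a = 3.5: M₀a(2L − a)/(2EI) = 1337/EI
  δ_0 = 2079/EI
Flexibility coefficient — unit upward force at B: δ_{BB} = L³/(3EI) = 41.67/EI.
With EI = 53000 kN·m²: δ_0 = 0.039217 m and δ_{BB} = 0.000786 m/kN.
Compatibility — the spring shortens by R_B/k under the reaction it provides: δ_0 − R_B·δ_{BB} = R_B/k. With 1/k = 0.000152 m/kN, R_B = δ_0 / (δ_{BB} + 1/k) = 0.039217 / (0.000786 + 0.000152) = 41.82 kN.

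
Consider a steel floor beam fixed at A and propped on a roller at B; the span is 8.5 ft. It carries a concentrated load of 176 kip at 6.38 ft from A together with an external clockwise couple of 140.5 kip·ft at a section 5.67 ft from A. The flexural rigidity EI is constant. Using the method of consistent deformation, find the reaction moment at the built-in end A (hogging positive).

Remove the prop at B; the released (primary) structure is a cantilever built in at A.
Primary-structure tip deflection at B by superposition:
  point load 176 at a = 6.38: Pa²(3L − a)/(6EI) = 22829/EI
  clockwise couple 140.5 at a = 5.67: M₀a(2L − a)/(2EI) = 4513/EI
  δ_0 = 27342/EI
Flexibility coefficient — unit upward force at B: δ_{BB} = L³/(3EI) = 204.7/EI.
The prop prevents deflection at B: R_B = δ_0/δ_{BB} = 27342/204.7 = 133.6 kip.
Moment equilibrium about A: M_A = Σ(load moments about A) − R_B·L = 1263 − 133.6×8.5 = 128.1 kip·ft.

M_A = 128.1 kip·ft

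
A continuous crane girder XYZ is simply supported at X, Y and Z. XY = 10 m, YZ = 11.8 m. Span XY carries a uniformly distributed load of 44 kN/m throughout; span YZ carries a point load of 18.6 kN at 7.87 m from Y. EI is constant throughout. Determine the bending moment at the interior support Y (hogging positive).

M_Y = 269.9 kN·m

Take M_Y as the redundant. Released structure: two simple spans XY and YZ with a hinge at Y.
Discontinuity in slope at Y on the released structure — sum the simple-span end rotations:
  span XY: UDL 44: wL³/(24EI) = 1833/EI
  span YZ: point load 18.6 at a = 7.87: Pab(L + b)/(6LEI) = 127.8/EI
  relative rotation θ_0 = (1833 + 127.8)/EI = 1961/EI
A unit hogging moment at Y produces rotation L₁/(3EI) + L₂/(3EI) = 7.267/EI.
Compatibility: M_Y·(L₁+L₂)/(3EI) = θ_0, giving M_Y = 269.9 kN·m (hogging).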